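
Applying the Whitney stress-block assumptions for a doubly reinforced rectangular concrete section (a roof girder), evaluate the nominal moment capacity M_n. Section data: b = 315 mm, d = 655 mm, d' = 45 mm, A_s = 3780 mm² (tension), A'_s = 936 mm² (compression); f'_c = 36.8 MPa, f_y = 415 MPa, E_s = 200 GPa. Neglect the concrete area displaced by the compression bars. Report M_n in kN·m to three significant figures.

Assume both tension and compression steel yield.
Net tension couple steel: A_s − A'_s = 2844 mm².
a = (A_s − A'_s) f_y / (0.85 f'_c b) = 1180260/(0.85 × 36.8 × 315) = 119.78 mm.
c = a/β₁ = 119.78/0.787 = 152.20 mm; ε'_s = 0.003(c − d')/c = 0.0021 ≥ f_y/E_s = 0.0021, so compression steel does yield.
M_n = (A_s − A'_s) f_y (d − a/2) + A'_s f_y (d − d') = [1180260 × (655 − 59.89) + 388440 × (655 − 45)] × 10⁻⁶ = 702.38 + 236.95 = 939.33 kN·m.

M_n ≈ 939 kN·m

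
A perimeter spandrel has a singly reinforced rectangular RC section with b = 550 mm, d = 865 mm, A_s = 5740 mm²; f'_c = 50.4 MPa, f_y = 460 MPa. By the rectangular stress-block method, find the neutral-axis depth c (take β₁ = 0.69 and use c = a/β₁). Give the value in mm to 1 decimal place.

c ≈ 162.4 mm

T = A_s f_y = 5740 × 460 = 2640400 N = 2640.4 kN.
Setting C = 0.85 f'_c a b equal to T: a = 2640400/(0.85 × 50.4 × 550) = 112.062 mm.
With β₁ = 0.69, c = a/β₁ = 112.062/0.69 = 162.4 mm.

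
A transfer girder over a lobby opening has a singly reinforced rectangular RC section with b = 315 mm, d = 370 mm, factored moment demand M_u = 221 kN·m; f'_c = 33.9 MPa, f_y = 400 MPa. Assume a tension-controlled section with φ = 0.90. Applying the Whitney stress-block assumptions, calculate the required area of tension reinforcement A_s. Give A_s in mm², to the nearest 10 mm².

M_n = M_u/φ = 221/0.90 = 245.556 kN·m.
With M_n = 0.85 f'_c a b (d − a/2), solve the quadratic for a:
a = d − √(d² − 2M_n/(0.85 f'_c b)) = 370 − √(370² − 2 × 245.556×10⁶/(0.85 × 33.9 × 315)) = 82.26 mm.
A_s = 0.85 f'_c a b / f_y = 0.85 × 33.9 × 82.26 × 315 / 400 = 1866.6 mm².

A_s ≈ 1870 mm²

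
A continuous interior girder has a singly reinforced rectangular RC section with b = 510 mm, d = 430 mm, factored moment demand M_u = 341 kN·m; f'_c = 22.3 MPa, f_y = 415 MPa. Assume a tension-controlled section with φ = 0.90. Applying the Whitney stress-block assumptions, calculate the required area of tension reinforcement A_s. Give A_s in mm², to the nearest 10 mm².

M_n = M_u/φ = 341/0.90 = 378.889 kN·m.
With M_n = 0.85 f'_c a b (d − a/2), solve the quadratic for a:
a = d − √(d² − 2M_n/(0.85 f'_c b)) = 430 − √(430² − 2 × 378.889×10⁶/(0.85 × 22.3 × 510)) = 103.64 mm.
A_s = 0.85 f'_c a b / f_y = 0.85 × 22.3 × 103.64 × 510 / 415 = 2414.2 mm².

A_s ≈ 2410 mm²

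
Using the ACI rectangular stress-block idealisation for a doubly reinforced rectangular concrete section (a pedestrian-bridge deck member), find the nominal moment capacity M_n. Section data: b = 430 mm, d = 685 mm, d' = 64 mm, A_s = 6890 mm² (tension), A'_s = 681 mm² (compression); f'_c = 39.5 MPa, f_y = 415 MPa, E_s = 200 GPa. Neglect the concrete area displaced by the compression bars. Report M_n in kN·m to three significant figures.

M_n ≈ 1710 kN·m

Assume both tension and compression steel yield.
Net tension couple steel: A_s − A'_s = 6209 mm².
a = (A_s − A'_s) f_y / (0.85 f'_c b) = 2576735/(0.85 × 39.5 × 430) = 178.48 mm.
c = a/β₁ = 178.48/0.768 = 232.40 mm; ε'_s = 0.003(c − d')/c = 0.0022 ≥ f_y/E_s = 0.0021, so compression steel does yield.
M_n = (A_s − A'_s) f_y (d − a/2) + A'_s f_y (d − d') = [2576735 × (685 − 89.24) + 282615 × (685 − 64)] × 10⁻⁶ = 1535.12 + 175.50 = 1710.62 kN·m.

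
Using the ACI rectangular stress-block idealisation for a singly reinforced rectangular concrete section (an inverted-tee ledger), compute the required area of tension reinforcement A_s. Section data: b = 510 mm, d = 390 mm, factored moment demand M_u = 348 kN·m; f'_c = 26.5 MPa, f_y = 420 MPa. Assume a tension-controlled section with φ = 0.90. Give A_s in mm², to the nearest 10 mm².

A_s ≈ 2700 mm²

M_n = M_u/φ = 348/0.90 = 386.667 kN·m.
With M_n = 0.85 f'_c a b (d − a/2), solve the quadratic for a:
a = d − √(d² − 2M_n/(0.85 f'_c b)) = 390 − √(390² − 2 × 386.667×10⁶/(0.85 × 26.5 × 510)) = 98.83 mm.
A_s = 0.85 f'_c a b / f_y = 0.85 × 26.5 × 98.83 × 510 / 420 = 2703.2 mm².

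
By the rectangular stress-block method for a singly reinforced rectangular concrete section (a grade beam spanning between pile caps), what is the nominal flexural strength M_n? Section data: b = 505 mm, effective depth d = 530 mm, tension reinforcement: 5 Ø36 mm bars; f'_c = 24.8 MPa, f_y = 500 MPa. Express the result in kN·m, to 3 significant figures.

A_s = 5 × 1018 = 5090 mm².
T = A_s f_y = 5090 × 500 = 2545000 N = 2545 kN.
From C = T: a = T/(0.85 f'_c b) = 2545000/(0.85 × 24.8 × 505) = 239.07 mm.
M_n = T(d − a/2) = 2545 kN × (530 − 119.535) mm = 1044.63 kN·m.

M_n ≈ 1040 kN·m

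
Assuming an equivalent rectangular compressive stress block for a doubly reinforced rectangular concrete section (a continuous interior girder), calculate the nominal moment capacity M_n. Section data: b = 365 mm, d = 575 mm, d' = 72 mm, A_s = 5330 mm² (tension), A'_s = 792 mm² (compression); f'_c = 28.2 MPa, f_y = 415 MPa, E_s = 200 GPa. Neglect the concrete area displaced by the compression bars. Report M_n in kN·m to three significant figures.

M_n ≈ 1050 kN·m

Assume both tension and compression steel yield.
Net tension couple steel: A_s − A'_s = 4538 mm².
a = (A_s − A'_s) f_y / (0.85 f'_c b) = 1883270/(0.85 × 28.2 × 365) = 215.25 mm.
c = a/β₁ = 215.25/0.849 = 253.53 mm; ε'_s = 0.003(c − d')/c = 0.0021 ≥ f_y/E_s = 0.0021, so compression steel does yield.
M_n = (A_s − A'_s) f_y (d − a/2) + A'_s f_y (d − d') = [1883270 × (575 − 107.625) + 328680 × (575 − 72)] × 10⁻⁶ = 880.19 + 165.33 = 1045.52 kN·m.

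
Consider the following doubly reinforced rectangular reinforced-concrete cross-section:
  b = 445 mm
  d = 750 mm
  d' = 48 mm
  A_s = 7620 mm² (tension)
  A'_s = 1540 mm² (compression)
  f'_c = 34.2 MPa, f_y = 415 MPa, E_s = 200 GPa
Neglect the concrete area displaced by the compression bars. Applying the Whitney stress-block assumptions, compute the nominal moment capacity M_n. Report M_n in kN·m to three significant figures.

M_n ≈ 2090 kN·m

Assume both tension and compression steel yield.
Net tension couple steel: A_s − A'_s = 6080 mm².
a = (A_s − A'_s) f_y / (0.85 f'_c b) = 2523200/(0.85 × 34.2 × 445) = 195.05 mm.
c = a/β₁ = 195.05/0.806 = 242.00 mm; ε'_s = 0.003(c − d')/c = 0.0024 ≥ f_y/E_s = 0.0021, so compression steel does yield.
M_n = (A_s − A'_s) f_y (d − a/2) + A'_s f_y (d − d') = [2523200 × (750 − 97.525) + 639100 × (750 − 48)] × 10⁻⁶ = 1646.32 + 448.65 = 2094.97 kN·m.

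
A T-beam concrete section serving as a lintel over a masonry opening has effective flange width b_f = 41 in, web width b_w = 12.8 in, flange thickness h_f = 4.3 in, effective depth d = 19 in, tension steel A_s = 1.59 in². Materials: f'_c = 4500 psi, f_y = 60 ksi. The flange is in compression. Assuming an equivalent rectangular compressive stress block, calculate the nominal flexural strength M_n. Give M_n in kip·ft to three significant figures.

M_n ≈ 149 kip·ft

Tension: T = A_s f_y = 1.59 × 60 = 95.4 kips.
Try a within the flange: a = T/(0.85 f'_c b_f) = 95.4/(0.85 × 4.5 × 41) = 0.608 in.
Since a = 0.608 ≤ h_f = 4.3 in, the stress block lies entirely in the flange; analyse as a rectangular beam of width b_f.
M_n = T(d − a/2) = 95.4 × (19 − 0.304) = 1783.6 kip·in.
M_n = 1783.6/12 = 148.63 kip·ft.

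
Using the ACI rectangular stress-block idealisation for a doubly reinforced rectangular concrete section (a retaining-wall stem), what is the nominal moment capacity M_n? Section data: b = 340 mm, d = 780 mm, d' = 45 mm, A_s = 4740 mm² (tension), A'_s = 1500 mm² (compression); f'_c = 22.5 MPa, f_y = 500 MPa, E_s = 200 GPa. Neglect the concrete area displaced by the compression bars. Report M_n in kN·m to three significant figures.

Assume both tension and compression steel yield.
Net tension couple steel: A_s − A'_s = 3240 mm².
a = (A_s − A'_s) f_y / (0.85 f'_c b) = 1620000/(0.85 × 22.5 × 340) = 249.13 mm.
c = a/β₁ = 249.13/0.85 = 293.09 mm; ε'_s = 0.003(c − d')/c = 0.0025 ≥ f_y/E_s = 0.0025, so compression steel does yield.
M_n = (A_s − A'_s) f_y (d − a/2) + A'_s f_y (d − d') = [1620000 × (780 − 124.565) + 750000 × (780 − 45)] × 10⁻⁶ = 1061.80 + 551.25 = 1613.05 kN·m.

M_n ≈ 1610 kN·m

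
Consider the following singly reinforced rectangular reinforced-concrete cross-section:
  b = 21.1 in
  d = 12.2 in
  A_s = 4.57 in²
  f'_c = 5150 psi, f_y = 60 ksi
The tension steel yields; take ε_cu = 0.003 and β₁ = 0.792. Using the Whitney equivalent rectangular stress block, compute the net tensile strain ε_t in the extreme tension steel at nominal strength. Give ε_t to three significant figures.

a = A_s f_y/(0.85 f'_c b) = 2.969 in.
β₁ = 0.792, so c = a/β₁ = 2.969/0.792 = 3.749 in.
From the linear strain diagram with ε_cu = 0.003: ε_t = 0.003 (d − c)/c = 0.003 × (12.2 − 3.749)/3.749 = 0.00676.
Since ε_t ≥ 0.005, the section is tension-controlled.

ε_t ≈ 0.00676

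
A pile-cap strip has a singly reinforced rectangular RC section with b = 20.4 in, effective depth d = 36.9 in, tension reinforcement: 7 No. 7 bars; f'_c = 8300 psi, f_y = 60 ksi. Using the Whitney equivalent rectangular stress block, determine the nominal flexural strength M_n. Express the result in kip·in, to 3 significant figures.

M_n ≈ 9080 kip·in

A_s = 7 × 0.6 = 4.2 in².
T = A_s f_y = 4.2 × 60 = 252 kips.
a = T/(0.85 f'_c b) = 252/(0.85 × 8.3 × 20.4) = 1.751 in.
M_n = T(d − a/2) = 252 × (36.9 − 0.8755) = 9078.2 kip·in.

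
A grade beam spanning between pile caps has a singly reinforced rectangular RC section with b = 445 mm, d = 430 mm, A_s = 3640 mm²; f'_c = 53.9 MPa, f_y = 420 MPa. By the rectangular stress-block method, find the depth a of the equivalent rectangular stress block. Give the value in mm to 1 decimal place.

T = A_s f_y = 3640 × 420 = 1528800 N = 1528.8 kN.
Setting C = 0.85 f'_c a b equal to T: a = 1528800/(0.85 × 53.9 × 445) = 75.0 mm.

a ≈ 75.0 mm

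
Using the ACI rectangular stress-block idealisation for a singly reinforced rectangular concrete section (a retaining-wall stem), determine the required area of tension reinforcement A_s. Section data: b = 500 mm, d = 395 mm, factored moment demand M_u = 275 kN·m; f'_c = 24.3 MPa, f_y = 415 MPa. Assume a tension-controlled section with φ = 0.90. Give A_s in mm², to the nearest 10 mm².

A_s ≈ 2090 mm²

M_n = M_u/φ = 275/0.90 = 305.556 kN·m.
With M_n = 0.85 f'_c a b (d − a/2), solve the quadratic for a:
a = d − √(d² − 2M_n/(0.85 f'_c b)) = 395 − √(395² − 2 × 305.556×10⁶/(0.85 × 24.3 × 500)) = 83.79 mm.
A_s = 0.85 f'_c a b / f_y = 0.85 × 24.3 × 83.79 × 500 / 415 = 2085.2 mm².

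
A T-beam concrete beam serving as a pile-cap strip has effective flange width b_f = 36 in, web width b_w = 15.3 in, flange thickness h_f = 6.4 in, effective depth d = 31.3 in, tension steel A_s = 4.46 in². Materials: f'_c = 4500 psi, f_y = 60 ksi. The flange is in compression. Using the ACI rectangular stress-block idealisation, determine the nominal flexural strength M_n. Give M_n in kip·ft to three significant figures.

Tension: T = A_s f_y = 4.46 × 60 = 267.6 kips.
Try a within the flange: a = T/(0.85 f'_c b_f) = 267.6/(0.85 × 4.5 × 36) = 1.943 in.
Since a = 1.943 ≤ h_f = 6.4 in, the stress block lies entirely in the flange; analyse as a rectangular beam of width b_f.
M_n = T(d − a/2) = 267.6 × (31.3 − 0.9715) = 8115.9 kip·in.
M_n = 8115.9/12 = 676.33 kip·ft.

M_n ≈ 676 kip·ft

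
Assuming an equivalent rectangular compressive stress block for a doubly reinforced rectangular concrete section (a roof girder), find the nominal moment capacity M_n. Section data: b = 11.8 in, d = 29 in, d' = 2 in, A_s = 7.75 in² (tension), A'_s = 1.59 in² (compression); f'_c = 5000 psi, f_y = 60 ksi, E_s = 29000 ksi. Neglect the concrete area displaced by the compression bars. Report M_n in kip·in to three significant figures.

Assume both steels yield.
a = (A_s − A'_s) f_y/(0.85 f'_c b) = (7.75 − 1.59) × 60/(0.85 × 5 × 11.8) = 7.370 in.
c = a/β₁ = 7.370/0.8 = 9.213 in; ε'_s = 0.003(c − d')/c = 0.0023 ≥ ε_y = 0.0021, so the compression steel yields.
M_n = (A_s − A'_s) f_y (d − a/2) + A'_s f_y (d − d') = 369.6 × (29 − 3.685) + 95.4 × (29 − 2) = 9356.4 + 2575.8 = 11932.2 kip·in.

M_n ≈ 11900 kip·in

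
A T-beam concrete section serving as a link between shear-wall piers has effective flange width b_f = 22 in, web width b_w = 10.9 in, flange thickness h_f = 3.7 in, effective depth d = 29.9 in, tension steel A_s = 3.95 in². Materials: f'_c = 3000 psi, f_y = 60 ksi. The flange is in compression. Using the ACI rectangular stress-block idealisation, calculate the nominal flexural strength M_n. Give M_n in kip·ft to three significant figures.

Tension: T = A_s f_y = 3.95 × 60 = 237 kips.
Try a within the flange: a = T/(0.85 f'_c b_f) = 237/(0.85 × 3 × 22) = 4.225 in.
a = 4.225 > h_f = 3.7 in: the block extends into the web. Split into flange-overhang and web parts.
C_f = 0.85 f'_c (b_f − b_w) h_f = 0.85 × 3 × (22 − 10.9) × 3.7 = 104.7 kips.
Remaining web compression depth: a_w = (T − C_f)/(0.85 f'_c b_w) = (237 − 104.7)/(0.85 × 3 × 10.9) = 4.760 in.
M_n = C_f(d − h_f/2) + (T − C_f)(d − a_w/2) = 104.7 × (29.9 − 1.85) + 132.3 × (29.9 − 2.38) = 2936.8 + 3640.9 = 6577.7 kip·in.
M_n = 6577.7/12 = 548.14 kip·ft.

M_n ≈ 548 kip·ft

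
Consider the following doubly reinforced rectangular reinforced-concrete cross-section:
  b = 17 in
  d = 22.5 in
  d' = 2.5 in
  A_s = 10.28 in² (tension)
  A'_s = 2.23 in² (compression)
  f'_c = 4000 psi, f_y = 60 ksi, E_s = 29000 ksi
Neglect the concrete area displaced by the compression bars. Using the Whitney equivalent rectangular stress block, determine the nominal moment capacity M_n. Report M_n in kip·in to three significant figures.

Assume both steels yield.
a = (A_s − A'_s) f_y/(0.85 f'_c b) = (10.28 − 2.23) × 60/(0.85 × 4 × 17) = 8.356 in.
c = a/β₁ = 8.356/0.85 = 9.831 in; ε'_s = 0.003(c − d')/c = 0.0022 ≥ ε_y = 0.0021, so the compression steel yields.
M_n = (A_s − A'_s) f_y (d − a/2) + A'_s f_y (d − d') = 483 × (22.5 − 4.178) + 133.8 × (22.5 − 2.5) = 8849.5 + 2676.0 = 11525.5 kip·in.

M_n ≈ 11500 kip·in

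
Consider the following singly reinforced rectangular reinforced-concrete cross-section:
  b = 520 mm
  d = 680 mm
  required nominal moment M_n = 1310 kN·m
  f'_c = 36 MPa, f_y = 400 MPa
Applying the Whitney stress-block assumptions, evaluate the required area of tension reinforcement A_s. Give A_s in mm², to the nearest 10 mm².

With M_n = 0.85 f'_c a b (d − a/2), solve the quadratic for a:
a = d − √(d² − 2M_n/(0.85 f'_c b)) = 680 − √(680² − 2 × 1310×10⁶/(0.85 × 36 × 520)) = 134.34 mm.
A_s = 0.85 f'_c a b / f_y = 0.85 × 36 × 134.34 × 520 / 400 = 5344.0 mm².

A_s ≈ 5340 mm²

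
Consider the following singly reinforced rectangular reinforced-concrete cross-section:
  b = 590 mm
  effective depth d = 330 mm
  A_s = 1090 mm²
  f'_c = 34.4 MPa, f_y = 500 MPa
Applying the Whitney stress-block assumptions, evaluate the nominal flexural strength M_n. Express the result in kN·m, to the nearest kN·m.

M_n ≈ 171 kN·m

T = A_s f_y = 1090 × 500 = 545000 N = 545 kN.
From C = T: a = T/(0.85 f'_c b) = 545000/(0.85 × 34.4 × 590) = 31.59 mm.
M_n = T(d − a/2) = 545 kN × (330 − 15.795) mm = 171.24 kN·m.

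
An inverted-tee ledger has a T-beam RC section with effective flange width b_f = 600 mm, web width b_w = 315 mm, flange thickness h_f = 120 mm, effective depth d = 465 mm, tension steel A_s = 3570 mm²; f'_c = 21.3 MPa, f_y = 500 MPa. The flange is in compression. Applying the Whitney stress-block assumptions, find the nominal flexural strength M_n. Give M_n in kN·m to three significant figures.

Tension: T = A_s f_y = 3570 × 500 = 1785000 N.
Try a within the flange: a = T/(0.85 f'_c b_f) = 1785000/(0.85 × 21.3 × 600) = 164.32 mm.
a = 164.32 > h_f = 120 mm: the block extends into the web. Split into flange-overhang and web parts.
C_f = 0.85 f'_c (b_f − b_w) h_f = 0.85 × 21.3 × (600 − 315) × 120 = 619191 N.
Remaining web compression depth: a_w = (T − C_f)/(0.85 f'_c b_w) = (1785000 − 619191)/(0.85 × 21.3 × 315) = 204.42 mm.
M_n = C_f(d − h_f/2) + (T − C_f)(d − a_w/2) = 619191 × (465 − 60) + 1165809 × (465 − 102.21) = 250.77 + 422.94 = 673.71 × 10⁶ N·mm.
M_n = 673.71 kN·m.

M_n ≈ 674 kN·m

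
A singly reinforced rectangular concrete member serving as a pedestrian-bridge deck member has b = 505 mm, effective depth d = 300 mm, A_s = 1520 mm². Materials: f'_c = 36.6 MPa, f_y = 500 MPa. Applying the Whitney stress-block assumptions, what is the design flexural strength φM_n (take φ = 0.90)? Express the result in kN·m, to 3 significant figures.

φM_n ≈ 189 kN·m

T = A_s f_y = 1520 × 500 = 760000 N = 760 kN.
From C = T: a = T/(0.85 f'_c b) = 760000/(0.85 × 36.6 × 505) = 48.38 mm.
M_n = T(d − a/2) = 760 kN × (300 − 24.19) mm = 209.62 kN·m.
φM_n = 0.90 × 209.62 = 188.66 kN·m.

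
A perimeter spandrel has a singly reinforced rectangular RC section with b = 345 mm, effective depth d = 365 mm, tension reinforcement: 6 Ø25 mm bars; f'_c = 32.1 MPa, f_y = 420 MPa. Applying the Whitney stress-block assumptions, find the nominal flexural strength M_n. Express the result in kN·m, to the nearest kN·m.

A_s = 6 × 491 = 2946 mm².
T = A_s f_y = 2946 × 420 = 1237320 N = 1237.32 kN.
From C = T: a = T/(0.85 f'_c b) = 1237320/(0.85 × 32.1 × 345) = 131.44 mm.
M_n = T(d − a/2) = 1237.32 kN × (365 − 65.72) mm = 370.31 kN·m.

M_n ≈ 370 kN·m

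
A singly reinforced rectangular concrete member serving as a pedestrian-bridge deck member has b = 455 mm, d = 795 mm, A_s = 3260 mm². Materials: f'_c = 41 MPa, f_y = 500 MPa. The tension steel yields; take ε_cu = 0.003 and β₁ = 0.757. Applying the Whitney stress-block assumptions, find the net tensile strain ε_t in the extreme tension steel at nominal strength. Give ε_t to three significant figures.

a = A_s f_y/(0.85 f'_c b) = 102.80 mm.
β₁ = 0.757, so c = a/β₁ = 102.80/0.757 = 135.80 mm.
From the linear strain diagram with ε_cu = 0.003: ε_t = 0.003 (d − c)/c = 0.003 × (795 − 135.80)/135.80 = 0.0146.
Since ε_t ≥ 0.005, the section is tension-controlled.

ε_t ≈ 0.0146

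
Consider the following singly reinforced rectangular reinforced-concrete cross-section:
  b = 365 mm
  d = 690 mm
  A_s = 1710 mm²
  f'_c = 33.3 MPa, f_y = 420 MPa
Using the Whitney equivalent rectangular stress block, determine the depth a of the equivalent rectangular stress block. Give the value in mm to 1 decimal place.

a ≈ 69.5 mm

T = A_s f_y = 1710 × 420 = 718200 N = 718.2 kN.
Setting C = 0.85 f'_c a b equal to T: a = 718200/(0.85 × 33.3 × 365) = 69.5 mm.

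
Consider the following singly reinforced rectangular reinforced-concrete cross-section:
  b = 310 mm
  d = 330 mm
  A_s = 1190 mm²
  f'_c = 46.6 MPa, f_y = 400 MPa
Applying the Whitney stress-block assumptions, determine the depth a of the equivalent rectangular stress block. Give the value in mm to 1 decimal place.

a ≈ 38.8 mm

T = A_s f_y = 1190 × 400 = 476000 N = 476 kN.
Setting C = 0.85 f'_c a b equal to T: a = 476000/(0.85 × 46.6 × 310) = 38.8 mm.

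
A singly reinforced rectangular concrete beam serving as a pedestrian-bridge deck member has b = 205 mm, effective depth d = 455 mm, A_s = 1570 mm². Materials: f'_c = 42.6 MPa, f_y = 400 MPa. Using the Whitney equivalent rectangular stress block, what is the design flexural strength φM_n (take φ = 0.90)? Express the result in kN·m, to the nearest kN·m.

φM_n ≈ 233 kN·m

T = A_s f_y = 1570 × 400 = 628000 N = 628 kN.
From C = T: a = T/(0.85 f'_c b) = 628000/(0.85 × 42.6 × 205) = 84.60 mm.
M_n = T(d − a/2) = 628 kN × (455 − 42.3) mm = 259.18 kN·m.
φM_n = 0.90 × 259.18 = 233.26 kN·m.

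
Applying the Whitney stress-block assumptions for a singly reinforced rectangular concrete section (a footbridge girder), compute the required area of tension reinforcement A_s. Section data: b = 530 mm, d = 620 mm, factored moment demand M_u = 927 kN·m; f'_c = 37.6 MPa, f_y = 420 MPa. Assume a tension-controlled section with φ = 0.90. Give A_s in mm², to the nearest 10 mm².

M_n = M_u/φ = 927/0.90 = 1030 kN·m.
With M_n = 0.85 f'_c a b (d − a/2), solve the quadratic for a:
a = d − √(d² − 2M_n/(0.85 f'_c b)) = 620 − √(620² − 2 × 1030×10⁶/(0.85 × 37.6 × 530)) = 107.37 mm.
A_s = 0.85 f'_c a b / f_y = 0.85 × 37.6 × 107.37 × 530 / 420 = 4330.3 mm².

A_s ≈ 4330 mm²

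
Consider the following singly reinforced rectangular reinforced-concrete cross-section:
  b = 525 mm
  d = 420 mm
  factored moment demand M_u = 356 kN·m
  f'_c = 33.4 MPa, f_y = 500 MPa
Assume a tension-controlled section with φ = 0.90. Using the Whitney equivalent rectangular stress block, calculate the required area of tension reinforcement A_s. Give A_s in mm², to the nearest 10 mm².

M_n = M_u/φ = 356/0.90 = 395.556 kN·m.
With M_n = 0.85 f'_c a b (d − a/2), solve the quadratic for a:
a = d − √(d² − 2M_n/(0.85 f'_c b)) = 420 − √(420² − 2 × 395.556×10⁶/(0.85 × 33.4 × 525)) = 68.83 mm.
A_s = 0.85 f'_c a b / f_y = 0.85 × 33.4 × 68.83 × 525 / 500 = 2051.8 mm².

A_s ≈ 2050 mm²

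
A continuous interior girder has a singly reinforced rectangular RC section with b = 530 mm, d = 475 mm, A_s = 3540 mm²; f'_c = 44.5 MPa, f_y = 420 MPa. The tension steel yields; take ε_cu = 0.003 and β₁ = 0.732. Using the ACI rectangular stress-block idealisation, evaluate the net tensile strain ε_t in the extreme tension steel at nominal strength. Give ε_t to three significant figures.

ε_t ≈ 0.0111

a = A_s f_y/(0.85 f'_c b) = 74.16 mm.
β₁ = 0.732, so c = a/β₁ = 74.16/0.732 = 101.31 mm.
From the linear strain diagram with ε_cu = 0.003: ε_t = 0.003 (d − c)/c = 0.003 × (475 − 101.31)/101.31 = 0.0111.
Since ε_t ≥ 0.005, the section is tension-controlled.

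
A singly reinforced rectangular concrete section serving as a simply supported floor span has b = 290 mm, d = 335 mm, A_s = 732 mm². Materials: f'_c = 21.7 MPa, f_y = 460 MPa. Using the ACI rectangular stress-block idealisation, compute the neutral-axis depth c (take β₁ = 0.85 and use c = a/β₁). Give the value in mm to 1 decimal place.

T = A_s f_y = 732 × 460 = 336720 N = 336.72 kN.
Setting C = 0.85 f'_c a b equal to T: a = 336720/(0.85 × 21.7 × 290) = 62.949 mm.
With β₁ = 0.85, c = a/β₁ = 62.949/0.85 = 74.1 mm.

c ≈ 74.1 mm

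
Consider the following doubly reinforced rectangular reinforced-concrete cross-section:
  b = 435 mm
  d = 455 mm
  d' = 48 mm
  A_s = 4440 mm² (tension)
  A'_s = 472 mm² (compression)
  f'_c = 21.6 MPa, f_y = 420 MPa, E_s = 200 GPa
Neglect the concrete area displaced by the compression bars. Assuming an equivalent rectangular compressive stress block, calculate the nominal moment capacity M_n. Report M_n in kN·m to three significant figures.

M_n ≈ 665 kN·m

Assume both tension and compression steel yield.
Net tension couple steel: A_s − A'_s = 3968 mm².
a = (A_s − A'_s) f_y / (0.85 f'_c b) = 1666560/(0.85 × 21.6 × 435) = 208.67 mm.
c = a/β₁ = 208.67/0.85 = 245.49 mm; ε'_s = 0.003(c − d')/c = 0.0024 ≥ f_y/E_s = 0.0021, so compression steel does yield.
M_n = (A_s − A'_s) f_y (d − a/2) + A'_s f_y (d − d') = [1666560 × (455 − 104.335) + 198240 × (455 − 48)] × 10⁻⁶ = 584.40 + 80.68 = 665.08 kN·m.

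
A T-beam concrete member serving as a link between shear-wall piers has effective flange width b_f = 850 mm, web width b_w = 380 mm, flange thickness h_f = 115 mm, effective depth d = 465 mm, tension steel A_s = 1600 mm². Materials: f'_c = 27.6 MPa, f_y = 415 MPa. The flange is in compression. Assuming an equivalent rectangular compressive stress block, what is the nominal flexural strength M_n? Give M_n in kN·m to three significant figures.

Tension: T = A_s f_y = 1600 × 415 = 664000 N.
Try a within the flange: a = T/(0.85 f'_c b_f) = 664000/(0.85 × 27.6 × 850) = 33.30 mm.
Since a = 33.30 ≤ h_f = 115 mm, the stress block lies entirely in the flange; analyse as a rectangular beam of width b_f.
M_n = T(d − a/2) = 664000 × (465 − 16.65) = 297.70 × 10⁶ N·mm.
M_n = 297.70 kN·m.

M_n ≈ 298 kN·m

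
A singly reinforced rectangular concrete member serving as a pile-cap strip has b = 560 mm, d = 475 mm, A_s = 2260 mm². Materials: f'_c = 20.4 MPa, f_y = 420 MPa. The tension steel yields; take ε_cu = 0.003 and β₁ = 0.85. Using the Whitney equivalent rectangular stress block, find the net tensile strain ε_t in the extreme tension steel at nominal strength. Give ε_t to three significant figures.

ε_t ≈ 0.00939

a = A_s f_y/(0.85 f'_c b) = 97.75 mm.
β₁ = 0.85, so c = a/β₁ = 97.75/0.85 = 115.00 mm.
From the linear strain diagram with ε_cu = 0.003: ε_t = 0.003 (d − c)/c = 0.003 × (475 − 115.00)/115.00 = 0.00939.
Since ε_t ≥ 0.005, the section is tension-controlled.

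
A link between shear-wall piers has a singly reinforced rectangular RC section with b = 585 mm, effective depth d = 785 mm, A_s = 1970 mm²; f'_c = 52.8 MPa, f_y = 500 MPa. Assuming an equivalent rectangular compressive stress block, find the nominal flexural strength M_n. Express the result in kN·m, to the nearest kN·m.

M_n ≈ 755 kN·m

T = A_s f_y = 1970 × 500 = 985000 N = 985 kN.
From C = T: a = T/(0.85 f'_c b) = 985000/(0.85 × 52.8 × 585) = 37.52 mm.
M_n = T(d − a/2) = 985 kN × (785 − 18.76) mm = 754.75 kN·m.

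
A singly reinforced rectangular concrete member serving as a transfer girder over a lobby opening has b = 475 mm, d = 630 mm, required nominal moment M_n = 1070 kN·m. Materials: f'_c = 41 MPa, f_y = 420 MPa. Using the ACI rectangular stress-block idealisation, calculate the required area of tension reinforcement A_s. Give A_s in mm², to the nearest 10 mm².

With M_n = 0.85 f'_c a b (d − a/2), solve the quadratic for a:
a = d − √(d² − 2M_n/(0.85 f'_c b)) = 630 − √(630² − 2 × 1070×10⁶/(0.85 × 41 × 475)) = 112.68 mm.
A_s = 0.85 f'_c a b / f_y = 0.85 × 41 × 112.68 × 475 / 420 = 4441.1 mm².

A_s ≈ 4440 mm²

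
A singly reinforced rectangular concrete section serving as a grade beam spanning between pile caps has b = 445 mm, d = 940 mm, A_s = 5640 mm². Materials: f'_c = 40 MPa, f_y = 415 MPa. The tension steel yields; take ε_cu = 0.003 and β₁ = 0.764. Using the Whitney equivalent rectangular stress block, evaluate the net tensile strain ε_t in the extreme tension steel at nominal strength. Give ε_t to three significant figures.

ε_t ≈ 0.0109

a = A_s f_y/(0.85 f'_c b) = 154.70 mm.
β₁ = 0.764, so c = a/β₁ = 154.70/0.764 = 202.49 mm.
From the linear strain diagram with ε_cu = 0.003: ε_t = 0.003 (d − c)/c = 0.003 × (940 − 202.49)/202.49 = 0.0109.
Since ε_t ≥ 0.005, the section is tension-controlled.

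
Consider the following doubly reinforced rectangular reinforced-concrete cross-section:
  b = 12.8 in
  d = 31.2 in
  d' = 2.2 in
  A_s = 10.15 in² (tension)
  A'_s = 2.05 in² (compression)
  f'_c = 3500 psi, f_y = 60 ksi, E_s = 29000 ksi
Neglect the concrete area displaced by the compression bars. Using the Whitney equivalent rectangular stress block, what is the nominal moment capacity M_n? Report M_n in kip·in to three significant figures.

M_n ≈ 15600 kip·in

Assume both steels yield.
a = (A_s − A'_s) f_y/(0.85 f'_c b) = (10.15 − 2.05) × 60/(0.85 × 3.5 × 12.8) = 12.763 in.
c = a/β₁ = 12.763/0.85 = 15.015 in; ε'_s = 0.003(c − d')/c = 0.0026 ≥ ε_y = 0.0021, so the compression steel yields.
M_n = (A_s − A'_s) f_y (d − a/2) + A'_s f_y (d − d') = 486 × (31.2 − 6.3815) + 123 × (31.2 − 2.2) = 12061.8 + 3567.0 = 15628.8 kip·in.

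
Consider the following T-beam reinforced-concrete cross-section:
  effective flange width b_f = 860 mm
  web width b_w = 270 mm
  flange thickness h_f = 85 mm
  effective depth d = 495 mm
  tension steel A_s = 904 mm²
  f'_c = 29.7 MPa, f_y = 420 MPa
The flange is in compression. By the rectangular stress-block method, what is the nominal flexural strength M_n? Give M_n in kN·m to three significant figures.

M_n ≈ 185 kN·m

Tension: T = A_s f_y = 904 × 420 = 379680 N.
Try a within the flange: a = T/(0.85 f'_c b_f) = 379680/(0.85 × 29.7 × 860) = 17.49 mm.
Since a = 17.49 ≤ h_f = 85 mm, the stress block lies entirely in the flange; analyse as a rectangular beam of width b_f.
M_n = T(d − a/2) = 379680 × (495 − 8.745) = 184.62 × 10⁶ N·mm.
M_n = 184.62 kN·m.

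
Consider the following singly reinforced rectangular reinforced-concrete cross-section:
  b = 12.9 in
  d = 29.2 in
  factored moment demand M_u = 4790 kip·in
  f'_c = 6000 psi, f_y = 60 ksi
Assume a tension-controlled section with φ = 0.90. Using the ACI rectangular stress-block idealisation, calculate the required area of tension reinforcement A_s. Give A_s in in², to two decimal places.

A_s ≈ 3.20 in²

M_n = M_u/φ = 4790/0.90 = 5322.22 kip·in.
From M_n = 0.85 f'_c a b (d − a/2):
a = d − √(d² − 2M_n/(0.85 f'_c b)) = 29.2 − √(29.2² − 2 × 5322.22/(0.85 × 6 × 12.9)) = 2.916 in.
A_s = 0.85 f'_c a b / f_y = 0.85 × 6 × 2.916 × 12.9 / 60 = 3.197 in².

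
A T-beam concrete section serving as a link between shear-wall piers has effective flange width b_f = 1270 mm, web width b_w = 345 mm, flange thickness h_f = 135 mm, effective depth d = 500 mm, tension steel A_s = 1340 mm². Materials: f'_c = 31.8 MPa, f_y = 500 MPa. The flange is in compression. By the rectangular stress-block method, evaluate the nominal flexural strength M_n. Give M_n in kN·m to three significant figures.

Tension: T = A_s f_y = 1340 × 500 = 670000 N.
Try a within the flange: a = T/(0.85 f'_c b_f) = 670000/(0.85 × 31.8 × 1270) = 19.52 mm.
Since a = 19.52 ≤ h_f = 135 mm, the stress block lies entirely in the flange; analyse as a rectangular beam of width b_f.
M_n = T(d − a/2) = 670000 × (500 − 9.76) = 328.46 × 10⁶ N·mm.
M_n = 328.46 kN·m.

M_n ≈ 328 kN·m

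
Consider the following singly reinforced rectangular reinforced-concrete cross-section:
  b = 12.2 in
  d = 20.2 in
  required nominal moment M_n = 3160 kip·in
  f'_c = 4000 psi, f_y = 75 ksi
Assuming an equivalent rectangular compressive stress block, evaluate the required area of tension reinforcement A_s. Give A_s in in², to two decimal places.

A_s ≈ 2.33 in²

From M_n = 0.85 f'_c a b (d − a/2):
a = d − √(d² − 2M_n/(0.85 f'_c b)) = 20.2 − √(20.2² − 2 × 3160/(0.85 × 4 × 12.2)) = 4.210 in.
A_s = 0.85 f'_c a b / f_y = 0.85 × 4 × 4.210 × 12.2 / 75 = 2.328 in².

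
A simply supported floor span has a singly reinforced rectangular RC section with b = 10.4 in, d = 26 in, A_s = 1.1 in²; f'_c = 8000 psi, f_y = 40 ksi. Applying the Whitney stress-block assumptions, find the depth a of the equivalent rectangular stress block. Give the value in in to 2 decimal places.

a ≈ 0.62 in

T = A_s f_y = 1.1 × 40 = 44 kips.
a = T/(0.85 f'_c b) = 44/(0.85 × 8 × 10.4) = 0.62 in.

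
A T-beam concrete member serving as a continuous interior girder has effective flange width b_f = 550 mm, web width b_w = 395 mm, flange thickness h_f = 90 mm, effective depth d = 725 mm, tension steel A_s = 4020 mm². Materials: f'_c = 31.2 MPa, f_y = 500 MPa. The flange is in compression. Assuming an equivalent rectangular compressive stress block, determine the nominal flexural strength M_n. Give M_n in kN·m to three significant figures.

M_n ≈ 1310 kN·m

Tension: T = A_s f_y = 4020 × 500 = 2010000 N.
Try a within the flange: a = T/(0.85 f'_c b_f) = 2010000/(0.85 × 31.2 × 550) = 137.80 mm.
a = 137.80 > h_f = 90 mm: the block extends into the web. Split into flange-overhang and web parts.
C_f = 0.85 f'_c (b_f − b_w) h_f = 0.85 × 31.2 × (550 − 395) × 90 = 369954 N.
Remaining web compression depth: a_w = (T − C_f)/(0.85 f'_c b_w) = (2010000 − 369954)/(0.85 × 31.2 × 395) = 156.56 mm.
M_n = C_f(d − h_f/2) + (T − C_f)(d − a_w/2) = 369954 × (725 − 45) + 1640046 × (725 − 78.28) = 251.57 + 1060.65 = 1312.22 × 10⁶ N·mm.
M_n = 1312.22 kN·m.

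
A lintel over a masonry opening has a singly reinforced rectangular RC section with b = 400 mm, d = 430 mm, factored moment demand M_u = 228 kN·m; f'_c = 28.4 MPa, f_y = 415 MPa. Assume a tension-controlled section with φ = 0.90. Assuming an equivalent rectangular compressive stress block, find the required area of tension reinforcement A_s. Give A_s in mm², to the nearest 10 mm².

M_n = M_u/φ = 228/0.90 = 253.333 kN·m.
With M_n = 0.85 f'_c a b (d − a/2), solve the quadratic for a:
a = d − √(d² − 2M_n/(0.85 f'_c b)) = 430 − √(430² − 2 × 253.333×10⁶/(0.85 × 28.4 × 400)) = 66.09 mm.
A_s = 0.85 f'_c a b / f_y = 0.85 × 28.4 × 66.09 × 400 / 415 = 1537.7 mm².

A_s ≈ 1540 mm²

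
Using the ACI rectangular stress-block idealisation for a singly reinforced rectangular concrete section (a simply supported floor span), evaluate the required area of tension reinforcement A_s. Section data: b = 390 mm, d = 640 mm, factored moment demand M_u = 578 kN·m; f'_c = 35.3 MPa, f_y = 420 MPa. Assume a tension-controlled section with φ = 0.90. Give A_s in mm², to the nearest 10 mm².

A_s ≈ 2580 mm²

M_n = M_u/φ = 578/0.90 = 642.222 kN·m.
With M_n = 0.85 f'_c a b (d − a/2), solve the quadratic for a:
a = d − √(d² − 2M_n/(0.85 f'_c b)) = 640 − √(640² − 2 × 642.222×10⁶/(0.85 × 35.3 × 390)) = 92.43 mm.
A_s = 0.85 f'_c a b / f_y = 0.85 × 35.3 × 92.43 × 390 / 420 = 2575.3 mm².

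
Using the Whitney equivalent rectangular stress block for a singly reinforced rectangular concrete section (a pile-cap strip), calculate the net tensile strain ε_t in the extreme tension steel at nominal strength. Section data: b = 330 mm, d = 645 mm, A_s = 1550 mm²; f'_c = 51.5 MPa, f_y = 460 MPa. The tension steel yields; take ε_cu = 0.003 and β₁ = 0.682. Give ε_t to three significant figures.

ε_t ≈ 0.0237

a = A_s f_y/(0.85 f'_c b) = 49.36 mm.
β₁ = 0.682, so c = a/β₁ = 49.36/0.682 = 72.38 mm.
From the linear strain diagram with ε_cu = 0.003: ε_t = 0.003 (d − c)/c = 0.003 × (645 − 72.38)/72.38 = 0.0237.
Since ε_t ≥ 0.005, the section is tension-controlled.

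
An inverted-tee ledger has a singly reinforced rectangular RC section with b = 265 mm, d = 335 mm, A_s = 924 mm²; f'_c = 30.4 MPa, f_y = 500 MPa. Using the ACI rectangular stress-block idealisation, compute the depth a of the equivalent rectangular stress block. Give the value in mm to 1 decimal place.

T = A_s f_y = 924 × 500 = 462000 N = 462 kN.
Setting C = 0.85 f'_c a b equal to T: a = 462000/(0.85 × 30.4 × 265) = 67.5 mm.

a ≈ 67.5 mm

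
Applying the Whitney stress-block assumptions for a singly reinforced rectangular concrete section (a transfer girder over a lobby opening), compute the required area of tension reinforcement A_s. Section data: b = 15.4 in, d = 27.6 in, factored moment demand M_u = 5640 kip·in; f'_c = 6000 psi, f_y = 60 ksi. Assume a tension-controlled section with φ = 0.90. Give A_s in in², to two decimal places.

M_n = M_u/φ = 5640/0.90 = 6266.67 kip·in.
From M_n = 0.85 f'_c a b (d − a/2):
a = d − √(d² − 2M_n/(0.85 f'_c b)) = 27.6 − √(27.6² − 2 × 6266.67/(0.85 × 6 × 15.4)) = 3.061 in.
A_s = 0.85 f'_c a b / f_y = 0.85 × 6 × 3.061 × 15.4 / 60 = 4.007 in².

A_s ≈ 4.01 in²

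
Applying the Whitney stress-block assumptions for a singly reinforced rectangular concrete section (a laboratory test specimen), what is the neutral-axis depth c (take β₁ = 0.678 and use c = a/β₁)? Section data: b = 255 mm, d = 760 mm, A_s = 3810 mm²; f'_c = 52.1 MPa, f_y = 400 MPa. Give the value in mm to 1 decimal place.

T = A_s f_y = 3810 × 400 = 1524000 N = 1524 kN.
Setting C = 0.85 f'_c a b equal to T: a = 1524000/(0.85 × 52.1 × 255) = 134.955 mm.
With β₁ = 0.678, c = a/β₁ = 134.955/0.678 = 199.0 mm.

c ≈ 199.0 mm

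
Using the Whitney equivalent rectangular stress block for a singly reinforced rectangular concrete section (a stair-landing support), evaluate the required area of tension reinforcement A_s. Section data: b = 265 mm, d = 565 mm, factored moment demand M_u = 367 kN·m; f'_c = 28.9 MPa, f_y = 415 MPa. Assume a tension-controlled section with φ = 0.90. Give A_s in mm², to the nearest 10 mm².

M_n = M_u/φ = 367/0.90 = 407.778 kN·m.
With M_n = 0.85 f'_c a b (d − a/2), solve the quadratic for a:
a = d − √(d² − 2M_n/(0.85 f'_c b)) = 565 − √(565² − 2 × 407.778×10⁶/(0.85 × 28.9 × 265)) = 124.61 mm.
A_s = 0.85 f'_c a b / f_y = 0.85 × 28.9 × 124.61 × 265 / 415 = 1954.6 mm².

A_s ≈ 1950 mm²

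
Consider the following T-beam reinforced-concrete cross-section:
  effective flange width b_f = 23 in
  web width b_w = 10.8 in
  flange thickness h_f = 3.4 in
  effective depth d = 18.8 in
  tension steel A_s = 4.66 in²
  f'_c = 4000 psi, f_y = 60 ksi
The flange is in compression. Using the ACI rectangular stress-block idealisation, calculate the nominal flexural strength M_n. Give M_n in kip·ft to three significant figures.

M_n ≈ 396 kip·ft

Tension: T = A_s f_y = 4.66 × 60 = 279.6 kips.
Try a within the flange: a = T/(0.85 f'_c b_f) = 279.6/(0.85 × 4 × 23) = 3.575 in.
a = 3.575 > h_f = 3.4 in: the block extends into the web. Split into flange-overhang and web parts.
C_f = 0.85 f'_c (b_f − b_w) h_f = 0.85 × 4 × (23 − 10.8) × 3.4 = 141.0 kips.
Remaining web compression depth: a_w = (T − C_f)/(0.85 f'_c b_w) = (279.6 − 141.0)/(0.85 × 4 × 10.8) = 3.775 in.
M_n = C_f(d − h_f/2) + (T − C_f)(d − a_w/2) = 141.0 × (18.8 − 1.7) + 138.6 × (18.8 − 1.8875) = 2411.1 + 2344.1 = 4755.2 kip·in.
M_n = 4755.2/12 = 396.27 kip·ft.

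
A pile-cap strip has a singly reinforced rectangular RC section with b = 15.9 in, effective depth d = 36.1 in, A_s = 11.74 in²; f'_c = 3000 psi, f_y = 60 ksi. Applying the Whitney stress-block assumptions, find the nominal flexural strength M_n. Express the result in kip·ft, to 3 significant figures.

M_n ≈ 1610 kip·ft

T = A_s f_y = 11.74 × 60 = 704.4 kips.
a = T/(0.85 f'_c b) = 704.4/(0.85 × 3 × 15.9) = 17.373 in.
M_n = T(d − a/2) = 704.4 × (36.1 − 8.6865) = 19310.1 kip·in = 19310.1/12 = 1609.18 kip·ft.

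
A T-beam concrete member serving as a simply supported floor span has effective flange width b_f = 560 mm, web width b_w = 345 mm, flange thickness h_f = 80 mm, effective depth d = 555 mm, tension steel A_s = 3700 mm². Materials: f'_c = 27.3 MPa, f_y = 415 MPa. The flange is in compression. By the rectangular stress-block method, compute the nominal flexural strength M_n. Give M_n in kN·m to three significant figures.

M_n ≈ 756 kN·m

Tension: T = A_s f_y = 3700 × 415 = 1535500 N.
Try a within the flange: a = T/(0.85 f'_c b_f) = 1535500/(0.85 × 27.3 × 560) = 118.16 mm.
a = 118.16 > h_f = 80 mm: the block extends into the web. Split into flange-overhang and web parts.
C_f = 0.85 f'_c (b_f − b_w) h_f = 0.85 × 27.3 × (560 − 345) × 80 = 399126 N.
Remaining web compression depth: a_w = (T − C_f)/(0.85 f'_c b_w) = (1535500 − 399126)/(0.85 × 27.3 × 345) = 141.95 mm.
M_n = C_f(d − h_f/2) + (T − C_f)(d − a_w/2) = 399126 × (555 − 40) + 1136374 × (555 − 70.975) = 205.55 + 550.03 = 755.58 × 10⁶ N·mm.
M_n = 755.58 kN·m.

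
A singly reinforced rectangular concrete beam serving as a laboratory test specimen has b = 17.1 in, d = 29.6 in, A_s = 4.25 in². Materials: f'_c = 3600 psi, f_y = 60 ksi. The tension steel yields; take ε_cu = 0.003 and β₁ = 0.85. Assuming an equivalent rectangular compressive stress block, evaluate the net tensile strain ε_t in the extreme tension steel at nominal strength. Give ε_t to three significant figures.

ε_t ≈ 0.0125

a = A_s f_y/(0.85 f'_c b) = 4.873 in.
β₁ = 0.85, so c = a/β₁ = 4.873/0.85 = 5.733 in.
From the linear strain diagram with ε_cu = 0.003: ε_t = 0.003 (d − c)/c = 0.003 × (29.6 − 5.733)/5.733 = 0.0125.
Since ε_t ≥ 0.005, the section is tension-controlled.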